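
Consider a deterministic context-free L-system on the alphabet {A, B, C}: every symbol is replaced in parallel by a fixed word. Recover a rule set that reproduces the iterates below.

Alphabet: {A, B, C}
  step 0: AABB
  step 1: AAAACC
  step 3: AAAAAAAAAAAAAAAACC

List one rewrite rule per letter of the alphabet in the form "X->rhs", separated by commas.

A->AA, B->C, C->B

  step 0 ⇒ step 1: AABB ⇒ AA·AA·C·C
    A ↦ AA
    B ↦ C
    C ↦ B  (constrained at step 1)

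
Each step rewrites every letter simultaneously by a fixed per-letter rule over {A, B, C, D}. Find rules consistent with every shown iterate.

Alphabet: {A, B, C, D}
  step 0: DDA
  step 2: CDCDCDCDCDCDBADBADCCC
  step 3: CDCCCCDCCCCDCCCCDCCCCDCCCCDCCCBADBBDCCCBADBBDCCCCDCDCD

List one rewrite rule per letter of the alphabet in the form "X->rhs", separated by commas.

A->BBD, B->BAD, C->CD, D->CCC

  step 2 ⇒ step 3: CDCDCDCDCDCDBADBADCCC ⇒ CD·CCC·CD·CCC·CD·CCC·CD·CCC·CD·CCC·CD·CCC·BAD·BBD·CCC·BAD·BBD·CCC·CD·CD·CD
    A ↦ BBD
    B ↦ BAD
    C ↦ CD
    D ↦ CCC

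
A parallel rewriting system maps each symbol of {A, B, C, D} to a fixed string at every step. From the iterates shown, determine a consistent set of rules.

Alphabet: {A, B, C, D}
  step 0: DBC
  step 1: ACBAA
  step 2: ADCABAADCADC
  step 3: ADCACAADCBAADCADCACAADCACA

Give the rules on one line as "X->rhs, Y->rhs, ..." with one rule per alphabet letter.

A->ADC, B->BA, C->A, D->AC

  step 2 ⇒ step 3: ADCABAADCADC ⇒ ADC·AC·A·ADC·BA·ADC·ADC·AC·A·ADC·AC·A
    A ↦ ADC
    B ↦ BA
    C ↦ A
    D ↦ AC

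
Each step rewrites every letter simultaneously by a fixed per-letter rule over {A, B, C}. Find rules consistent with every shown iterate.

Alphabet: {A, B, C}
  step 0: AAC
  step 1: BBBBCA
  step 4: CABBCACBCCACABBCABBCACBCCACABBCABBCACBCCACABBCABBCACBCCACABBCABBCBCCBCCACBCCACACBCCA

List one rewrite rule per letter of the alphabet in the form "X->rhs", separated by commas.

A->BB, B->CBC, C->CA

  step 0 ⇒ step 1: AAC ⇒ BB·BB·CA
    A ↦ BB
    C ↦ CA
    B ↦ CBC  (constrained at step 1)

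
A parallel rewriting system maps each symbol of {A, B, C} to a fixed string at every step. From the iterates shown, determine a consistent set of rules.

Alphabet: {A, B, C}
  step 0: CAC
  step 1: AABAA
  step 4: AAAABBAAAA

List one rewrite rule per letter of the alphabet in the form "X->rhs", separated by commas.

  step 0 ⇒ step 1: CAC ⇒ AA·B·AA
    A ↦ B
    C ↦ AA
    B ↦ C  (constrained at step 1)

A->B, B->C, C->AA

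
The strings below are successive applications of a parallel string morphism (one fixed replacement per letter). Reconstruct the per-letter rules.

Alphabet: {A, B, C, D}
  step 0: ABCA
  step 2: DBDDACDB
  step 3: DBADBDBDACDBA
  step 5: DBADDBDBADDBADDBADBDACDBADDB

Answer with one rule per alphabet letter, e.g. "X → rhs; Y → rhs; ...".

A->D, B->A, C->AC, D->DB

  step 2 ⇒ step 3: DBDDACDB ⇒ DB·A·DB·DB·D·AC·DB·A
    A ↦ D
    B ↦ A
    C ↦ AC
    D ↦ DB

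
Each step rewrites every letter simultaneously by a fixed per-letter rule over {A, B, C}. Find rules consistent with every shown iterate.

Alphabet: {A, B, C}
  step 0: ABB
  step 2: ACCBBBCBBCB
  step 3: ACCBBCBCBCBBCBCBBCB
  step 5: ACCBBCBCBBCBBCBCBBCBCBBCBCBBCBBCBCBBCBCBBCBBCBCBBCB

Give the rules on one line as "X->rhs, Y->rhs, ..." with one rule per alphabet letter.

A->ACC, B->CB, C->B

  step 2 ⇒ step 3: ACCBBBCBBCB ⇒ ACC·B·B·CB·CB·CB·B·CB·CB·B·CB
    A ↦ ACC
    B ↦ CB
    C ↦ B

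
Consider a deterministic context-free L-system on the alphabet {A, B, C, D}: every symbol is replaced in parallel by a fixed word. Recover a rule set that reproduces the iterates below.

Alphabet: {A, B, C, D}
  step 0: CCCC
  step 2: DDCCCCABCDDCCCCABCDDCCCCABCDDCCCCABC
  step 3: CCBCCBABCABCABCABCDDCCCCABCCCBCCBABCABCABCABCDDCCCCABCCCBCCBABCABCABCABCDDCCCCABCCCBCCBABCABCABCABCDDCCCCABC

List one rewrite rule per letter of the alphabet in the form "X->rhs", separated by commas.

A->DDC, B->CCC, C->ABC, D->CCB

  step 2 ⇒ step 3: DDCCCCABCDDCCCCABCDDCCCCABCDDCCCCABC ⇒ CCB·CCB·ABC·ABC·ABC·ABC·DDC·CCC·ABC·CCB·CCB·ABC·ABC·ABC·ABC·DDC·CCC·ABC·CCB·CCB·ABC·ABC·ABC·ABC·DDC·CCC·ABC·CCB·CCB·ABC·ABC·ABC·ABC·DDC·CCC·ABC
    A ↦ DDC
    B ↦ CCC
    C ↦ ABC
    D ↦ CCB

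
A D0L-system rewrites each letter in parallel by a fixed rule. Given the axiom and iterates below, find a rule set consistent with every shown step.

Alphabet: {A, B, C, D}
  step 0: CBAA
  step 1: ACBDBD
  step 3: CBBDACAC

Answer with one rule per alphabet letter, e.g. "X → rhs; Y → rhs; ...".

A->BD, B->C, C->A, D->B

  step 0 ⇒ step 1: CBAA ⇒ A·C·BD·BD
    A ↦ BD
    B ↦ C
    C ↦ A
    D ↦ B  (constrained at step 1)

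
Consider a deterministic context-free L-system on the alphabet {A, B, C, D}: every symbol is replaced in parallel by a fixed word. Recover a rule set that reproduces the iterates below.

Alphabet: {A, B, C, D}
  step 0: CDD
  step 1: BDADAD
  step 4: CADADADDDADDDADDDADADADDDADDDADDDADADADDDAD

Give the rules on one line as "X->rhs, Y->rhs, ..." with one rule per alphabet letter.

A->DD, B->C, C->BD, D->AD

  step 0 ⇒ step 1: CDD ⇒ BD·AD·AD
    C ↦ BD
    D ↦ AD
    A ↦ DD  (constrained at step 1)
    B ↦ C  (constrained at step 1)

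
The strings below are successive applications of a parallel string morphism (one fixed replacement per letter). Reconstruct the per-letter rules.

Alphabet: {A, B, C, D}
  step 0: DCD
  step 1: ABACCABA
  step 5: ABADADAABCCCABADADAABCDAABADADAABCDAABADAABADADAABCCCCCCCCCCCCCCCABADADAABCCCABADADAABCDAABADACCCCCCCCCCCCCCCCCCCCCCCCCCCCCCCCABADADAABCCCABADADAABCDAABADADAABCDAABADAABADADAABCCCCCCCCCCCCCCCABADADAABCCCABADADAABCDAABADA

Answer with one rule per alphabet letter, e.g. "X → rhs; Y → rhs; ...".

  step 0 ⇒ step 1: DCD ⇒ ABA·CC·ABA
    C ↦ CC
    D ↦ ABA
    A ↦ DA  (constrained at step 1)
    B ↦ ABC  (constrained at step 1)

A->DA, B->ABC, C->CC, D->ABA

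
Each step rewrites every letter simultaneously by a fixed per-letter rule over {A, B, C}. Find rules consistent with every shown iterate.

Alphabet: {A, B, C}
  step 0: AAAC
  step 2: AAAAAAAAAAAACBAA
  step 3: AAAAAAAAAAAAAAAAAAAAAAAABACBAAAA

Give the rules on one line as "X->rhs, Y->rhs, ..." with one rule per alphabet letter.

  step 2 ⇒ step 3: AAAAAAAAAAAACBAA ⇒ AA·AA·AA·AA·AA·AA·AA·AA·AA·AA·AA·AA·BA·CB·AA·AA
    A ↦ AA
    B ↦ CB
    C ↦ BA

A->AA, B->CB, C->BA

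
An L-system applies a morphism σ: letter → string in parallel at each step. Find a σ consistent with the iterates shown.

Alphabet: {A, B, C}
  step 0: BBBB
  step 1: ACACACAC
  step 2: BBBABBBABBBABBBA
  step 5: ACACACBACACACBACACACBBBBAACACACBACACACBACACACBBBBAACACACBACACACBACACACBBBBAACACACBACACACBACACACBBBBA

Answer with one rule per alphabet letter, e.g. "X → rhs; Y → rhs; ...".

A->B, B->AC, C->BBA

  step 1 ⇒ step 2: ACACACAC ⇒ B·BBA·B·BBA·B·BBA·B·BBA
    A ↦ B
    C ↦ BBA
  step 0 ⇒ step 1: BBBB ⇒ AC·AC·AC·AC
    B ↦ AC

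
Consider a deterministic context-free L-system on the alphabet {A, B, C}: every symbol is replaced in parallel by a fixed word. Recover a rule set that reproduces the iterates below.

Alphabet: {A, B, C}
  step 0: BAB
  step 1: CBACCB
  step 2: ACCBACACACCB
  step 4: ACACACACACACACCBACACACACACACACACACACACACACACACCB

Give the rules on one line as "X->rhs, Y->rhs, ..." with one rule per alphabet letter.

  step 1 ⇒ step 2: CBACCB ⇒ AC·CB·AC·AC·AC·CB
    A ↦ AC
    B ↦ CB
    C ↦ AC

A->AC, B->CB, C->AC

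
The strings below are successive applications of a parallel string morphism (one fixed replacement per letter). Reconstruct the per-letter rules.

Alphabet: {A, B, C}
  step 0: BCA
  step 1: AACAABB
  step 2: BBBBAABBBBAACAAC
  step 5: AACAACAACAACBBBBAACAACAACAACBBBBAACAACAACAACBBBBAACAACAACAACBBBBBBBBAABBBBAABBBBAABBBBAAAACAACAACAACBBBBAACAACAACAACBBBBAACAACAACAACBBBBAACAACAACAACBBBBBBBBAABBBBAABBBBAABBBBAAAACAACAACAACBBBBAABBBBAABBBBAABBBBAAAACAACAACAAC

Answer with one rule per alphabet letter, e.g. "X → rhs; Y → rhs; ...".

A->BB, B->AAC, C->AA

  step 1 ⇒ step 2: AACAABB ⇒ BB·BB·AA·BB·BB·AAC·AAC
    A ↦ BB
    B ↦ AAC
    C ↦ AA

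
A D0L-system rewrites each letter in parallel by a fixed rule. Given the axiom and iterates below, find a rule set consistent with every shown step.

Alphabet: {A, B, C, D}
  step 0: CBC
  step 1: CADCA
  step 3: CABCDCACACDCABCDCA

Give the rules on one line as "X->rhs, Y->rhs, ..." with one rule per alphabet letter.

  step 0 ⇒ step 1: CBC ⇒ CA·D·CA
    B ↦ D
    C ↦ CA
    A ↦ BC  (constrained at step 1)
    D ↦ CD  (constrained at step 1)

A->BC, B->D, C->CA, D->CD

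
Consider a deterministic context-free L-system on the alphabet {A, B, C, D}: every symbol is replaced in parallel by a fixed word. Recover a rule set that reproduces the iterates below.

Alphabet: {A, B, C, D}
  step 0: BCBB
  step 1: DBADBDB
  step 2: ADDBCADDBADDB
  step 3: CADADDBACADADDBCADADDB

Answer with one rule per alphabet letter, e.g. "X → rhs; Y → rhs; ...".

A->C, B->DB, C->A, D->AD

  step 2 ⇒ step 3: ADDBCADDBADDB ⇒ C·AD·AD·DB·A·C·AD·AD·DB·C·AD·AD·DB
    A ↦ C
    B ↦ DB
    C ↦ A
    D ↦ AD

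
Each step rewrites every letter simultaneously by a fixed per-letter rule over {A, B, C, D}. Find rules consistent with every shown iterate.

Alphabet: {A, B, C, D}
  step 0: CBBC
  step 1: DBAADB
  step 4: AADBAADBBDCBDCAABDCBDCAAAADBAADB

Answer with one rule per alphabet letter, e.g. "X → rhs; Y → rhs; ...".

A->BDC, B->A, C->DB, D->A

  step 0 ⇒ step 1: CBBC ⇒ DB·A·A·DB
    B ↦ A
    C ↦ DB
    A ↦ BDC  (constrained at step 1)
    D ↦ A  (constrained at step 1)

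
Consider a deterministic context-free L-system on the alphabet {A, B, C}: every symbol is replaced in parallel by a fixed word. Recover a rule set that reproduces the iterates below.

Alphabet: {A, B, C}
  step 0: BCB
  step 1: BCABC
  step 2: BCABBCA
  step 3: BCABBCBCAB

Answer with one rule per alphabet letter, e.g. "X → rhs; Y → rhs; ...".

A->B, B->BC, C->A

  step 2 ⇒ step 3: BCABBCA ⇒ BC·A·B·BC·BC·A·B
    A ↦ B
    B ↦ BC
    C ↦ A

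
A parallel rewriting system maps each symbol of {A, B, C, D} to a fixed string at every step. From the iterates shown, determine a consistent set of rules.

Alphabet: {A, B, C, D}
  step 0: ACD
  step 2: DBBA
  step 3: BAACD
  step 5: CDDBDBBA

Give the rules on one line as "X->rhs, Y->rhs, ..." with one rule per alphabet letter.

A->CD, B->A, C->D, D->B

  step 2 ⇒ step 3: DBBA ⇒ B·A·A·CD
    A ↦ CD
    B ↦ A
    D ↦ B
    C ↦ D  (constrained at step 0)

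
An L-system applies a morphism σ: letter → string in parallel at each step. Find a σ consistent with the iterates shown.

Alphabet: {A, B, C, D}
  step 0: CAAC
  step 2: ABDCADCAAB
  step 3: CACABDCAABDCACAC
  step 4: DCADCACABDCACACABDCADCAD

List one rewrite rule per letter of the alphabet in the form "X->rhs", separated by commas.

A->CA, B->C, C->D, D->AB

  step 3 ⇒ step 4: CACABDCAABDCACAC ⇒ D·CA·D·CA·C·AB·D·CA·CA·C·AB·D·CA·D·CA·D
    A ↦ CA
    B ↦ C
    C ↦ D
    D ↦ AB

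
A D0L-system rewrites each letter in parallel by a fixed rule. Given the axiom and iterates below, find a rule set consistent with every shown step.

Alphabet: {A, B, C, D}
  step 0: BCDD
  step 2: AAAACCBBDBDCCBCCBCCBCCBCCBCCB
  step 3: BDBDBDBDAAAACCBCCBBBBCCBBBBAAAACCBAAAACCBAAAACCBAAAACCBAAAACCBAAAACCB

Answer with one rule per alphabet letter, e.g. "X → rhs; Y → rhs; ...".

  step 2 ⇒ step 3: AAAACCBBDBDCCBCCBCCBCCBCCBCCB ⇒ BD·BD·BD·BD·AA·AA·CCB·CCB·BBB·CCB·BBB·AA·AA·CCB·AA·AA·CCB·AA·AA·CCB·AA·AA·CCB·AA·AA·CCB·AA·AA·CCB
    A ↦ BD
    B ↦ CCB
    C ↦ AA
    D ↦ BBB

A->BD, B->CCB, C->AA, D->BBB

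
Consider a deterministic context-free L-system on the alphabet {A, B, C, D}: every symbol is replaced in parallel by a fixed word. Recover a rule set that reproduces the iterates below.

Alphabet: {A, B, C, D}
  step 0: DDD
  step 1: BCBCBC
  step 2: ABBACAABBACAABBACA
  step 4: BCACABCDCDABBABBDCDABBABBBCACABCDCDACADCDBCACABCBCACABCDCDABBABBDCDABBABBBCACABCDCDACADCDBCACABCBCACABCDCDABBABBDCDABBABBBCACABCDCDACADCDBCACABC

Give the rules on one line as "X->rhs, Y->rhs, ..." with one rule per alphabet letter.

A->DCD, B->ABB, C->ACA, D->BC

  step 1 ⇒ step 2: BCBCBC ⇒ ABB·ACA·ABB·ACA·ABB·ACA
    B ↦ ABB
    C ↦ ACA
    A ↦ DCD  (constrained at step 2)
  step 0 ⇒ step 1: DDD ⇒ BC·BC·BC
    D ↦ BC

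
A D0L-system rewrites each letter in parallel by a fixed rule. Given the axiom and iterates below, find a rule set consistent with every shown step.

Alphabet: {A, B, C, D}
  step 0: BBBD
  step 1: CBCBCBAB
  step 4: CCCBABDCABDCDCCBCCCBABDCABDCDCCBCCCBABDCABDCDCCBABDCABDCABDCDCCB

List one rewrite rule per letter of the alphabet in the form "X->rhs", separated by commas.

  step 0 ⇒ step 1: BBBD ⇒ CB·CB·CB·AB
    B ↦ CB
    D ↦ AB
    A ↦ CC  (constrained at step 1)
    C ↦ DC  (constrained at step 1)

A->CC, B->CB, C->DC, D->AB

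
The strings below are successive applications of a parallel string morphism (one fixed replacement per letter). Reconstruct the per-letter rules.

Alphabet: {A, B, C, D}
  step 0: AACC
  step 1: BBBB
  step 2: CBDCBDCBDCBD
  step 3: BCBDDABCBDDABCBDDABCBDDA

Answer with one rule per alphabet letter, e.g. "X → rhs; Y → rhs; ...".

A->B, B->CBD, C->B, D->DA

  step 2 ⇒ step 3: CBDCBDCBDCBD ⇒ B·CBD·DA·B·CBD·DA·B·CBD·DA·B·CBD·DA
    B ↦ CBD
    C ↦ B
    D ↦ DA
  step 0 ⇒ step 1: AACC ⇒ B·B·B·B
    A ↦ B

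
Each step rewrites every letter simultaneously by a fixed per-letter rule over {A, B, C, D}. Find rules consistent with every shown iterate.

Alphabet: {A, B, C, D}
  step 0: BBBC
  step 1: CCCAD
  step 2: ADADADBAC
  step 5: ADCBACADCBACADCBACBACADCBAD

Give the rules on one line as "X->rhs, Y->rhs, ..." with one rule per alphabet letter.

A->B, B->C, C->AD, D->AC

  step 1 ⇒ step 2: CCCAD ⇒ AD·AD·AD·B·AC
    A ↦ B
    C ↦ AD
    D ↦ AC
  step 0 ⇒ step 1: BBBC ⇒ C·C·C·AD
    B ↦ C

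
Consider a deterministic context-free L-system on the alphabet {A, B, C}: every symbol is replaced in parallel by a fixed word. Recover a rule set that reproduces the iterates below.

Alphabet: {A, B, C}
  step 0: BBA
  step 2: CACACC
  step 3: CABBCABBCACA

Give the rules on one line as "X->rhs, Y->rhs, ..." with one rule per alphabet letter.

  step 2 ⇒ step 3: CACACC ⇒ CA·BB·CA·BB·CA·CA
    A ↦ BB
    C ↦ CA
    B ↦ C  (constrained at step 0)

A->BB, B->C, C->CA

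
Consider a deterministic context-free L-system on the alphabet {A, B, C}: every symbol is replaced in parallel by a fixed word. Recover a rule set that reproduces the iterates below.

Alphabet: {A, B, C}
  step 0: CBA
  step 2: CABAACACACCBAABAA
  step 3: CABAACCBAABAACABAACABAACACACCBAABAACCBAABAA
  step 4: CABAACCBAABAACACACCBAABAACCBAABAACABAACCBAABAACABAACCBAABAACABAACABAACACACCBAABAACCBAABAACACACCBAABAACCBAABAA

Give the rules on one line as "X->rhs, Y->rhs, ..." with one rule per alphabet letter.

A->BAA, B->CC, C->CA

  step 3 ⇒ step 4: CABAACCBAABAACABAACABAACACACCBAABAACCBAABAA ⇒ CA·BAA·CC·BAA·BAA·CA·CA·CC·BAA·BAA·CC·BAA·BAA·CA·BAA·CC·BAA·BAA·CA·BAA·CC·BAA·BAA·CA·BAA·CA·BAA·CA·CA·CC·BAA·BAA·CC·BAA·BAA·CA·CA·CC·BAA·BAA·CC·BAA·BAA
    A ↦ BAA
    B ↦ CC
    C ↦ CA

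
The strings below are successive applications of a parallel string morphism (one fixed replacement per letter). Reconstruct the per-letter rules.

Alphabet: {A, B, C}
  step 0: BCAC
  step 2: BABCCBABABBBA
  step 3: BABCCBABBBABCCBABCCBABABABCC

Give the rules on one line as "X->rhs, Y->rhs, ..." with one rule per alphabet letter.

A->BCC, B->BA, C->B

  step 2 ⇒ step 3: BABCCBABABBBA ⇒ BA·BCC·BA·B·B·BA·BCC·BA·BCC·BA·BA·BA·BCC
    A ↦ BCC
    B ↦ BA
    C ↦ B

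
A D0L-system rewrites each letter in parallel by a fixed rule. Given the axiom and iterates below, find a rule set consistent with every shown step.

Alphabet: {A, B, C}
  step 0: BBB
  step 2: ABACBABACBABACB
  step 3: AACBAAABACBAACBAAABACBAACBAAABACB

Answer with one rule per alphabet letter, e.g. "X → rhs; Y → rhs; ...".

A->AA, B->CB, C->ABA

  step 2 ⇒ step 3: ABACBABACBABACB ⇒ AA·CB·AA·ABA·CB·AA·CB·AA·ABA·CB·AA·CB·AA·ABA·CB
    A ↦ AA
    B ↦ CB
    C ↦ ABA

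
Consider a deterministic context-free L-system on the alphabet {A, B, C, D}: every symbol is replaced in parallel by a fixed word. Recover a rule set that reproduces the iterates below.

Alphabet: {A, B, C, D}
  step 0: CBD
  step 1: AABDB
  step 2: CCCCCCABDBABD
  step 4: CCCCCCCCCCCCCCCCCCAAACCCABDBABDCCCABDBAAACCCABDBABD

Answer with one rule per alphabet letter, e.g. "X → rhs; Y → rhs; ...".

  step 1 ⇒ step 2: AABDB ⇒ CCC·CCC·ABD·B·ABD
    A ↦ CCC
    B ↦ ABD
    D ↦ B
  step 0 ⇒ step 1: CBD ⇒ A·ABD·B
    C ↦ A

A->CCC, B->ABD, C->A, D->B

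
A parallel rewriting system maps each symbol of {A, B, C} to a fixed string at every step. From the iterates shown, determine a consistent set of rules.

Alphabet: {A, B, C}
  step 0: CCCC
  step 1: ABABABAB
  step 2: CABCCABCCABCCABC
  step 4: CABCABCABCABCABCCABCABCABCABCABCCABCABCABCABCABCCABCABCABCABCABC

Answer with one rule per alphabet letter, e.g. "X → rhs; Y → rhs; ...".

  step 1 ⇒ step 2: ABABABAB ⇒ CAB·C·CAB·C·CAB·C·CAB·C
    A ↦ CAB
    B ↦ C
  step 0 ⇒ step 1: CCCC ⇒ AB·AB·AB·AB
    C ↦ AB

A->CAB, B->C, C->AB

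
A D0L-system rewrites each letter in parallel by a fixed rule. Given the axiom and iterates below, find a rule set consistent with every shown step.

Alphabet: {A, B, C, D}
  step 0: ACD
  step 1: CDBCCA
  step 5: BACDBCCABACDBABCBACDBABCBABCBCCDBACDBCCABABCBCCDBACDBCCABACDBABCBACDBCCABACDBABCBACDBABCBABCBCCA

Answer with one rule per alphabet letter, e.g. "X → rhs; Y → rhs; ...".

  step 0 ⇒ step 1: ACD ⇒ CD·BC·CA
    A ↦ CD
    C ↦ BC
    D ↦ CA
    B ↦ BA  (constrained at step 1)

A->CD, B->BA, C->BC, D->CA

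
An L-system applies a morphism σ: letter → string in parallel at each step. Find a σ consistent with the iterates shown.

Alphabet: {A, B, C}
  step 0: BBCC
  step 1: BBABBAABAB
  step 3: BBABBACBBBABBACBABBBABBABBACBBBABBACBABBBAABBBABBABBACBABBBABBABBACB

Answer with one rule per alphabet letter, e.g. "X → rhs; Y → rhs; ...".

  step 0 ⇒ step 1: BBCC ⇒ BBA·BBA·AB·AB
    B ↦ BBA
    C ↦ AB
    A ↦ CB  (constrained at step 1)

A->CB, B->BBA, C->AB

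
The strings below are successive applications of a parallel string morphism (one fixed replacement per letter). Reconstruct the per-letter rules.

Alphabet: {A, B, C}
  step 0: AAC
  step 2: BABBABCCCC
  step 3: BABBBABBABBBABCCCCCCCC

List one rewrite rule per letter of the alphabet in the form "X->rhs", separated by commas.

  step 2 ⇒ step 3: BABBABCCCC ⇒ BAB·B·BAB·BAB·B·BAB·CC·CC·CC·CC
    A ↦ B
    B ↦ BAB
    C ↦ CC

A->B, B->BAB, C->CC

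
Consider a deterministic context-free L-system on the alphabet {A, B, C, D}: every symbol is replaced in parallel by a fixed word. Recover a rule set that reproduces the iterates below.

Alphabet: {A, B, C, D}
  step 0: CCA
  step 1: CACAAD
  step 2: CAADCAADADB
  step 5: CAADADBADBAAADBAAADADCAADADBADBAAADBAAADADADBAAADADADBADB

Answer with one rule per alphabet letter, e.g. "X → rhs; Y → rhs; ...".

A->AD, B->AA, C->CA, D->B

  step 1 ⇒ step 2: CACAAD ⇒ CA·AD·CA·AD·AD·B
    A ↦ AD
    C ↦ CA
    D ↦ B
    B ↦ AA  (constrained at step 2)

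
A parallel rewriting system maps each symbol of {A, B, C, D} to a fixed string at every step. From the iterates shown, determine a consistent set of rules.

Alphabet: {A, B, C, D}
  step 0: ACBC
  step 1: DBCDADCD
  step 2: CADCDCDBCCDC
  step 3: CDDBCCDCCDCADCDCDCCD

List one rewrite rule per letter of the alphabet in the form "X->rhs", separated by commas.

  step 2 ⇒ step 3: CADCDCDBCCDC ⇒ CD·DB·C·CD·C·CD·C·AD·CD·CD·C·CD
    A ↦ DB
    B ↦ AD
    C ↦ CD
    D ↦ C

A->DB, B->AD, C->CD, D->C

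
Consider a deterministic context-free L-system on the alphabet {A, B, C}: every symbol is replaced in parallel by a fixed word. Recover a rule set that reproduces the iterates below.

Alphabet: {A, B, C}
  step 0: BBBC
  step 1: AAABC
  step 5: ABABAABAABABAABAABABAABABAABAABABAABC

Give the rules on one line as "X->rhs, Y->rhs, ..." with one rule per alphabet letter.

  step 0 ⇒ step 1: BBBC ⇒ A·A·A·BC
    B ↦ A
    C ↦ BC
    A ↦ BA  (constrained at step 1)

A->BA, B->A, C->BC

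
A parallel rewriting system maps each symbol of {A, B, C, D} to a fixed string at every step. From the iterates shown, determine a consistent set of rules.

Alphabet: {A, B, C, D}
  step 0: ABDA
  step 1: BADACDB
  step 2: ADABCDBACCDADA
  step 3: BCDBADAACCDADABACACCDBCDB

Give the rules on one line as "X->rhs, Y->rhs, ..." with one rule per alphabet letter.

  step 2 ⇒ step 3: ADABCDBACCDADA ⇒ B·CD·B·ADA·AC·CD·ADA·B·AC·AC·CD·B·CD·B
    A ↦ B
    B ↦ ADA
    C ↦ AC
    D ↦ CD

A->B, B->ADA, C->AC, D->CD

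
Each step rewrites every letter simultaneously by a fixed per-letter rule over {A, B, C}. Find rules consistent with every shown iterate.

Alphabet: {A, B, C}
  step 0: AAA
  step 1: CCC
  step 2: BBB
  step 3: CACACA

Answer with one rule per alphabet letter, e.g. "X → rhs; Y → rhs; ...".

A->C, B->CA, C->B

  step 2 ⇒ step 3: BBB ⇒ CA·CA·CA
    B ↦ CA
  step 0 ⇒ step 1: AAA ⇒ C·C·C
    A ↦ C
  step 1 ⇒ step 2: CCC ⇒ B·B·B
    C ↦ B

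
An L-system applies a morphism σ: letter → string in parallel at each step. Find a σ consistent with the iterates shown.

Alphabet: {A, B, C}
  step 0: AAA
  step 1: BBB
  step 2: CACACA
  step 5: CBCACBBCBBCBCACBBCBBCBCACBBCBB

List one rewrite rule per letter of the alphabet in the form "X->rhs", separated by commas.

  step 1 ⇒ step 2: BBB ⇒ CA·CA·CA
    B ↦ CA
  step 0 ⇒ step 1: AAA ⇒ B·B·B
    A ↦ B
    C ↦ CB  (constrained at step 2)

A->B, B->CA, C->CB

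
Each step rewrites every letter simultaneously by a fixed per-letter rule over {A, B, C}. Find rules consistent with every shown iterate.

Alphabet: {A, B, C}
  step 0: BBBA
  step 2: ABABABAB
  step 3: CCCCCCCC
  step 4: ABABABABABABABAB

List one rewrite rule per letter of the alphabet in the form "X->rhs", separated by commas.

  step 3 ⇒ step 4: CCCCCCCC ⇒ AB·AB·AB·AB·AB·AB·AB·AB
    C ↦ AB
  step 2 ⇒ step 3: ABABABAB ⇒ C·C·C·C·C·C·C·C
    A ↦ C
  step 2 ⇒ step 3: ABABABAB ⇒ C·C·C·C·C·C·C·C
    B ↦ C

A->C, B->C, C->AB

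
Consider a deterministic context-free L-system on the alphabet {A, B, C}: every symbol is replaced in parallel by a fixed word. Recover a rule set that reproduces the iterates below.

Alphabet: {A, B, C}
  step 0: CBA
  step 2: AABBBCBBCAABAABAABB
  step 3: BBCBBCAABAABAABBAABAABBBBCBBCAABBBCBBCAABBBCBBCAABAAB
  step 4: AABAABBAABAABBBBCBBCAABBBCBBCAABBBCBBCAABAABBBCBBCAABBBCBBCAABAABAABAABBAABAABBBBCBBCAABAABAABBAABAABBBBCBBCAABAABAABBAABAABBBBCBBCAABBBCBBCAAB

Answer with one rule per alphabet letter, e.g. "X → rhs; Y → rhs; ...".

  step 3 ⇒ step 4: BBCBBCAABAABAABBAABAABBBBCBBCAABBBCBBCAABBBCBBCAABAAB ⇒ AAB·AAB·B·AAB·AAB·B·BBC·BBC·AAB·BBC·BBC·AAB·BBC·BBC·AAB·AAB·BBC·BBC·AAB·BBC·BBC·AAB·AAB·AAB·AAB·B·AAB·AAB·B·BBC·BBC·AAB·AAB·AAB·B·AAB·AAB·B·BBC·BBC·AAB·AAB·AAB·B·AAB·AAB·B·BBC·BBC·AAB·BBC·BBC·AAB
    A ↦ BBC
    B ↦ AAB
    C ↦ B

A->BBC, B->AAB, C->B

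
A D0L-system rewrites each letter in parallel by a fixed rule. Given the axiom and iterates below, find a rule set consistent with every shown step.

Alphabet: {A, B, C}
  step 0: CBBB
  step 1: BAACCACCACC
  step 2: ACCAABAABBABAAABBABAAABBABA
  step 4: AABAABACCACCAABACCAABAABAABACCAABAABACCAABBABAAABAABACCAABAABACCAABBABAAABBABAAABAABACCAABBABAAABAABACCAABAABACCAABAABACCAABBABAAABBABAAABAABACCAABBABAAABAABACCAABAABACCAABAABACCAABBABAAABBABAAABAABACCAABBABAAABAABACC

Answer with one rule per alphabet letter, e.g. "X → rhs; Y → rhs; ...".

A->AAB, B->ACC, C->BA

  step 1 ⇒ step 2: BAACCACCACC ⇒ ACC·AAB·AAB·BA·BA·AAB·BA·BA·AAB·BA·BA
    A ↦ AAB
    B ↦ ACC
    C ↦ BA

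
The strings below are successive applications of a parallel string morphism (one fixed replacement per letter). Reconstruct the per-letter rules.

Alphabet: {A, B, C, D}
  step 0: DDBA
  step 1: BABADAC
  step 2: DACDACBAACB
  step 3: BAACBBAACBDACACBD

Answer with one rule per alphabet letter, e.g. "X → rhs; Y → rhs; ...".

  step 2 ⇒ step 3: DACDACBAACB ⇒ BA·AC·B·BA·AC·B·D·AC·AC·B·D
    A ↦ AC
    B ↦ D
    C ↦ B
    D ↦ BA

A->AC, B->D, C->B, D->BA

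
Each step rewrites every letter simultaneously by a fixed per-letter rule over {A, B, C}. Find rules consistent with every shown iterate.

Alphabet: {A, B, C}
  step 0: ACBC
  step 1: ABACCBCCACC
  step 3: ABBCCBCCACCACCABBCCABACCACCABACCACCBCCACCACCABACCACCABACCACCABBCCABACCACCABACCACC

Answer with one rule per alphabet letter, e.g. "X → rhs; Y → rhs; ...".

  step 0 ⇒ step 1: ACBC ⇒ AB·ACC·BCC·ACC
    A ↦ AB
    B ↦ BCC
    C ↦ ACC

A->AB, B->BCC, C->ACC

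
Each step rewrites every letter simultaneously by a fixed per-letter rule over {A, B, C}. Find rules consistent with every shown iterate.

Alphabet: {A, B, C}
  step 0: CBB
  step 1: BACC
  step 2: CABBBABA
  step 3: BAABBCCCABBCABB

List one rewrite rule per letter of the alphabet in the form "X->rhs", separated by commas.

A->ABB, B->C, C->BA

  step 2 ⇒ step 3: CABBBABA ⇒ BA·ABB·C·C·C·ABB·C·ABB
    A ↦ ABB
    B ↦ C
    C ↦ BA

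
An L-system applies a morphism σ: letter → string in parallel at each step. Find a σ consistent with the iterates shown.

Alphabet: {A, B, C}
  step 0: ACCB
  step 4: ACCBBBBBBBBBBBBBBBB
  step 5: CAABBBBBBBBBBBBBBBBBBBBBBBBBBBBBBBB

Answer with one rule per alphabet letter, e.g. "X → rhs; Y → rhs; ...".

  step 4 ⇒ step 5: ACCBBBBBBBBBBBBBBBB ⇒ C·A·A·BB·BB·BB·BB·BB·BB·BB·BB·BB·BB·BB·BB·BB·BB·BB·BB
    A ↦ C
    B ↦ BB
    C ↦ A

A->C, B->BB, C->A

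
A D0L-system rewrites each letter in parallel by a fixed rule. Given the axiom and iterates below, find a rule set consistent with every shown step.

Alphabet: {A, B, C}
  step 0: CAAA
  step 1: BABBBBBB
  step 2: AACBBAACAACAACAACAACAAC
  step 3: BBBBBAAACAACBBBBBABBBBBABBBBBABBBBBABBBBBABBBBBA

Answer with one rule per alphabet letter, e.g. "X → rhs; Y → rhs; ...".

A->BB, B->AAC, C->BA

  step 2 ⇒ step 3: AACBBAACAACAACAACAACAAC ⇒ BB·BB·BA·AAC·AAC·BB·BB·BA·BB·BB·BA·BB·BB·BA·BB·BB·BA·BB·BB·BA·BB·BB·BA
    A ↦ BB
    B ↦ AAC
    C ↦ BA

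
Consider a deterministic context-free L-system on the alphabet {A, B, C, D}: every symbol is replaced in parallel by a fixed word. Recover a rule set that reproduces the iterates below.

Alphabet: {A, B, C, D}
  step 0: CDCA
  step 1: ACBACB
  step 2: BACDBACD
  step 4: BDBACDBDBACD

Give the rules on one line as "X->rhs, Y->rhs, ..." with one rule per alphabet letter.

A->B, B->D, C->AC, D->B

  step 1 ⇒ step 2: ACBACB ⇒ B·AC·D·B·AC·D
    A ↦ B
    B ↦ D
    C ↦ AC
  step 0 ⇒ step 1: CDCA ⇒ AC·B·AC·B
    D ↦ B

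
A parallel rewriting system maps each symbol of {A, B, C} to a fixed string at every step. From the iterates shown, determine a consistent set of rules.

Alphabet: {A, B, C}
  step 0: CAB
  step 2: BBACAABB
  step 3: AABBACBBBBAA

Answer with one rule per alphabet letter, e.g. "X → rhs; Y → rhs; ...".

A->BB, B->A, C->AC

  step 2 ⇒ step 3: BBACAABB ⇒ A·A·BB·AC·BB·BB·A·A
    A ↦ BB
    B ↦ A
    C ↦ AC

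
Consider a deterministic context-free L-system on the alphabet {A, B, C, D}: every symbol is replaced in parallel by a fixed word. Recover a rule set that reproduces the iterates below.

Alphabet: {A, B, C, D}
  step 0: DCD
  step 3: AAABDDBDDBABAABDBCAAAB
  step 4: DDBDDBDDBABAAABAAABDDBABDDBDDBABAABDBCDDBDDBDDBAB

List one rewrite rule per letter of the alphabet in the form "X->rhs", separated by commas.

A->DDB, B->AB, C->DBC, D->A

  step 3 ⇒ step 4: AAABDDBDDBABAABDBCAAAB ⇒ DDB·DDB·DDB·AB·A·A·AB·A·A·AB·DDB·AB·DDB·DDB·AB·A·AB·DBC·DDB·DDB·DDB·AB
    A ↦ DDB
    B ↦ AB
    C ↦ DBC
    D ↦ A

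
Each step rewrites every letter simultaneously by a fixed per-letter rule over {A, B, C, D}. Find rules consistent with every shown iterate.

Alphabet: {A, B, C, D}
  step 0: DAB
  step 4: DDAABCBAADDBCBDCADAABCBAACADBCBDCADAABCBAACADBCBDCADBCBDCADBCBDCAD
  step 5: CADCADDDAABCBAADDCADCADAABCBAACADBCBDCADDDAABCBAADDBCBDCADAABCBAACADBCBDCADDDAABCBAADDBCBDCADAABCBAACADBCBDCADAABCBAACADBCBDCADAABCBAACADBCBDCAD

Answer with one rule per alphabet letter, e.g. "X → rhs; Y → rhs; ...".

  step 4 ⇒ step 5: DDAABCBAADDBCBDCADAABCBAACADBCBDCADAABCBAACADBCBDCADBCBDCADBCBDCAD ⇒ CAD·CAD·D·D·AA·BCB·AA·D·D·CAD·CAD·AA·BCB·AA·CAD·BCB·D·CAD·D·D·AA·BCB·AA·D·D·BCB·D·CAD·AA·BCB·AA·CAD·BCB·D·CAD·D·D·AA·BCB·AA·D·D·BCB·D·CAD·AA·BCB·AA·CAD·BCB·D·CAD·AA·BCB·AA·CAD·BCB·D·CAD·AA·BCB·AA·CAD·BCB·D·CAD
    A ↦ D
    B ↦ AA
    C ↦ BCB
    D ↦ CAD

A->D, B->AA, C->BCB, D->CAD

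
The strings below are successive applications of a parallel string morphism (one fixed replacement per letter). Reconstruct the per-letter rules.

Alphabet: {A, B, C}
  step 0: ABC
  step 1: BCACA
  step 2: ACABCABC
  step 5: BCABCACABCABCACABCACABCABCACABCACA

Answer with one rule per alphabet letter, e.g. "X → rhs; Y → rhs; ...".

A->BC, B->AC, C->A

  step 1 ⇒ step 2: BCACA ⇒ AC·A·BC·A·BC
    A ↦ BC
    B ↦ AC
    C ↦ A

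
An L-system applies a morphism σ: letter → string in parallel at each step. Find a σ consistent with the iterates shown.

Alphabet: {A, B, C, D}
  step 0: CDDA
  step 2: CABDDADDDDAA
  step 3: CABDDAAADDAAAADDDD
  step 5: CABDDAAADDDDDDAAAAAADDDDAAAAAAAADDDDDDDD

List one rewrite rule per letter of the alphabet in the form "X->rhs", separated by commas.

  step 2 ⇒ step 3: CABDDADDDDAA ⇒ CAB·DD·A·A·A·DD·A·A·A·A·DD·DD
    A ↦ DD
    B ↦ A
    C ↦ CAB
    D ↦ A

A->DD, B->A, C->CAB, D->A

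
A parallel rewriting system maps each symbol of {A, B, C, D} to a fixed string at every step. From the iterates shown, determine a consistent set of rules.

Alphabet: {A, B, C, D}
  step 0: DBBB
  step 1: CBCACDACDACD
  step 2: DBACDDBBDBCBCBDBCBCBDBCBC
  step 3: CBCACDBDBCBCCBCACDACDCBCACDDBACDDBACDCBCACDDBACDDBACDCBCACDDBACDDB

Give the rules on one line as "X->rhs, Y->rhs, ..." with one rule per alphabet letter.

  step 2 ⇒ step 3: DBACDDBBDBCBCBDBCBCBDBCBC ⇒ CBC·ACD·B·DB·CBC·CBC·ACD·ACD·CBC·ACD·DB·ACD·DB·ACD·CBC·ACD·DB·ACD·DB·ACD·CBC·ACD·DB·ACD·DB
    A ↦ B
    B ↦ ACD
    C ↦ DB
    D ↦ CBC

A->B, B->ACD, C->DB, D->CBC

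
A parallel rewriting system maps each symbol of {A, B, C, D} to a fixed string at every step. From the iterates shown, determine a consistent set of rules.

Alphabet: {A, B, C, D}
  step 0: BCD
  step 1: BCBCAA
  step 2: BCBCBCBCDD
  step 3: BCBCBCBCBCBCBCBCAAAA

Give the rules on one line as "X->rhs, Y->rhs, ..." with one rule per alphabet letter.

A->D, B->BC, C->BC, D->AA

  step 2 ⇒ step 3: BCBCBCBCDD ⇒ BC·BC·BC·BC·BC·BC·BC·BC·AA·AA
    B ↦ BC
    C ↦ BC
    D ↦ AA
  step 1 ⇒ step 2: BCBCAA ⇒ BC·BC·BC·BC·D·D
    A ↦ D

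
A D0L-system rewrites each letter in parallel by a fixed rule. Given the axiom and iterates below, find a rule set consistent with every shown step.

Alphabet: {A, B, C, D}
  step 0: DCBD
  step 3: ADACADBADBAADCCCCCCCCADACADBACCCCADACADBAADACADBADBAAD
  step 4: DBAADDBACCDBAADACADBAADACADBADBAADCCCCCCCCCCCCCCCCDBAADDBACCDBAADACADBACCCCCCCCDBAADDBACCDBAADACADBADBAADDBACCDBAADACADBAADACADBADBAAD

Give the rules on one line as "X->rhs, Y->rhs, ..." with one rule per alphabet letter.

  step 3 ⇒ step 4: ADACADBADBAADCCCCCCCCADACADBACCCCADACADBAADACADBADBAAD ⇒ DBA·AD·DBA·CC·DBA·AD·ACA·DBA·AD·ACA·DBA·DBA·AD·CC·CC·CC·CC·CC·CC·CC·CC·DBA·AD·DBA·CC·DBA·AD·ACA·DBA·CC·CC·CC·CC·DBA·AD·DBA·CC·DBA·AD·ACA·DBA·DBA·AD·DBA·CC·DBA·AD·ACA·DBA·AD·ACA·DBA·DBA·AD
    A ↦ DBA
    B ↦ ACA
    C ↦ CC
    D ↦ AD

A->DBA, B->ACA, C->CC, D->AD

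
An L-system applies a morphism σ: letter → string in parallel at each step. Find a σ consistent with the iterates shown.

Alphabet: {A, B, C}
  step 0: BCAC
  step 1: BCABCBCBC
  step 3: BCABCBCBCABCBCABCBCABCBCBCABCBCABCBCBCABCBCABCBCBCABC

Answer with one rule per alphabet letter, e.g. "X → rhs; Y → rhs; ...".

A->BC, B->BCA, C->BC

  step 0 ⇒ step 1: BCAC ⇒ BCA·BC·BC·BC
    A ↦ BC
    B ↦ BCA
    C ↦ BC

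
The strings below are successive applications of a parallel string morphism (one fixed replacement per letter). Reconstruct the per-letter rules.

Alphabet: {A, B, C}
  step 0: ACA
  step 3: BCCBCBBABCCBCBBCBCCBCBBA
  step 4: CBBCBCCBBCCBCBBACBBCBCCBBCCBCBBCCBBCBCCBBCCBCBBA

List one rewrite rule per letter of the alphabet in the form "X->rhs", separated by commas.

  step 3 ⇒ step 4: BCCBCBBABCCBCBBCBCCBCBBA ⇒ CB·BC·BC·CB·BC·CB·CB·BA·CB·BC·BC·CB·BC·CB·CB·BC·CB·BC·BC·CB·BC·CB·CB·BA
    A ↦ BA
    B ↦ CB
    C ↦ BC

A->BA, B->CB, C->BC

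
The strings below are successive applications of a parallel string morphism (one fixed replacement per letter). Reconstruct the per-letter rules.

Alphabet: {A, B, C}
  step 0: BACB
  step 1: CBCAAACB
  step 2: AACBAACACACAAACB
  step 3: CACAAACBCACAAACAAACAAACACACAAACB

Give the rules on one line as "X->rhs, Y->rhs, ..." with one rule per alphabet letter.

A->CA, B->CB, C->AA

  step 2 ⇒ step 3: AACBAACACACAAACB ⇒ CA·CA·AA·CB·CA·CA·AA·CA·AA·CA·AA·CA·CA·CA·AA·CB
    A ↦ CA
    B ↦ CB
    C ↦ AA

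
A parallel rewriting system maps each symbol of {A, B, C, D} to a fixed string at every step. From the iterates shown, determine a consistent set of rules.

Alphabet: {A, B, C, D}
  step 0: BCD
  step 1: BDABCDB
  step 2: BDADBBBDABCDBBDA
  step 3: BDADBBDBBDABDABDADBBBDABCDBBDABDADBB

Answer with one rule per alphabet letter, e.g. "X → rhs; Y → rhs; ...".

  step 2 ⇒ step 3: BDADBBBDABCDBBDA ⇒ BDA·DB·B·DB·BDA·BDA·BDA·DB·B·BDA·BC·DB·BDA·BDA·DB·B
    A ↦ B
    B ↦ BDA
    C ↦ BC
    D ↦ DB

A->B, B->BDA, C->BC, D->DB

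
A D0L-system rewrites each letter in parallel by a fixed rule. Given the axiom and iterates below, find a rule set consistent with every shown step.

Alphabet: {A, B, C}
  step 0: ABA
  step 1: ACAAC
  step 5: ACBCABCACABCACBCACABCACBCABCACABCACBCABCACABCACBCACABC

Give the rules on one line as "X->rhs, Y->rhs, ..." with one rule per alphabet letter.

A->AC, B->A, C->BC

  step 0 ⇒ step 1: ABA ⇒ AC·A·AC
    A ↦ AC
    B ↦ A
    C ↦ BC  (constrained at step 1)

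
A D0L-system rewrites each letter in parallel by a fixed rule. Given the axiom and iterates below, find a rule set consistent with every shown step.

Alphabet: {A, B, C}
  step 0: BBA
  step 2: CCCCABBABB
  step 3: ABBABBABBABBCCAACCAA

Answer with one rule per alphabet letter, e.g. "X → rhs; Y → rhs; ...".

A->CC, B->A, C->ABB

  step 2 ⇒ step 3: CCCCABBABB ⇒ ABB·ABB·ABB·ABB·CC·A·A·CC·A·A
    A ↦ CC
    B ↦ A
    C ↦ ABB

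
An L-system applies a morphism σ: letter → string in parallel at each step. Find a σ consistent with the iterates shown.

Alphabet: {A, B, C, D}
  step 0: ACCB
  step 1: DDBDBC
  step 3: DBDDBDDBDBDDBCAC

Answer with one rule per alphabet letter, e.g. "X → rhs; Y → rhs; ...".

  step 0 ⇒ step 1: ACCB ⇒ D·DB·DB·C
    A ↦ D
    B ↦ C
    C ↦ DB
    D ↦ CA  (constrained at step 1)

A->D, B->C, C->DB, D->CA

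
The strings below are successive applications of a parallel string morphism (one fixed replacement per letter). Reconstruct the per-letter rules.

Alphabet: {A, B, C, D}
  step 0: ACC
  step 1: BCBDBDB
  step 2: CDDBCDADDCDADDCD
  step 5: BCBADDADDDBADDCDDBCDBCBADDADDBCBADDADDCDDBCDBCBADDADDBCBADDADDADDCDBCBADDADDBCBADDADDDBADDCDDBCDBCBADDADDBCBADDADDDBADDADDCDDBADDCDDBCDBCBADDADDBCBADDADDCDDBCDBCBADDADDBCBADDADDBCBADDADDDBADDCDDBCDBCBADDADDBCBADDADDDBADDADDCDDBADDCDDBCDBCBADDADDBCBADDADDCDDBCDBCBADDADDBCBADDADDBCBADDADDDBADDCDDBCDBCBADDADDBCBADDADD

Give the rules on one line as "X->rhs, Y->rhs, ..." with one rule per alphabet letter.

A->BCB, B->CD, C->DB, D->ADD

  step 1 ⇒ step 2: BCBDBDB ⇒ CD·DB·CD·ADD·CD·ADD·CD
    B ↦ CD
    C ↦ DB
    D ↦ ADD
  step 0 ⇒ step 1: ACC ⇒ BCB·DB·DB
    A ↦ BCB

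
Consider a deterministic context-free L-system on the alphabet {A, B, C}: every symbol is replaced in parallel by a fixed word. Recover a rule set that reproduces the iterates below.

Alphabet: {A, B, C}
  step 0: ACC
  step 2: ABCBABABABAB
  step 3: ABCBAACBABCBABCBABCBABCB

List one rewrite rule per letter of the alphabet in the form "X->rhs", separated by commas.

A->AB, B->CB, C->AA

  step 2 ⇒ step 3: ABCBABABABAB ⇒ AB·CB·AA·CB·AB·CB·AB·CB·AB·CB·AB·CB
    A ↦ AB
    B ↦ CB
    C ↦ AA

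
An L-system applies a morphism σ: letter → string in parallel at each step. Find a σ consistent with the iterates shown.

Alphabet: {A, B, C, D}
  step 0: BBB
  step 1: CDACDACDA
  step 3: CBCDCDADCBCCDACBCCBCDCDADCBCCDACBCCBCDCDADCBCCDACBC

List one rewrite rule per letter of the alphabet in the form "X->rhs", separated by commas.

A->DBD, B->CDA, C->D, D->CBC

  step 0 ⇒ step 1: BBB ⇒ CDA·CDA·CDA
    B ↦ CDA
    A ↦ DBD  (constrained at step 1)
    C ↦ D  (constrained at step 1)
    D ↦ CBC  (constrained at step 1)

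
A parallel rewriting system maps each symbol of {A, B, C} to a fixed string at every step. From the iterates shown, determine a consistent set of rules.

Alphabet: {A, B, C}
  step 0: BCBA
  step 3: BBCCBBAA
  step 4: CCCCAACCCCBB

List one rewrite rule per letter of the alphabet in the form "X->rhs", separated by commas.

  step 3 ⇒ step 4: BBCCBBAA ⇒ CC·CC·A·A·CC·CC·B·B
    A ↦ B
    B ↦ CC
    C ↦ A

A->B, B->CC, C->A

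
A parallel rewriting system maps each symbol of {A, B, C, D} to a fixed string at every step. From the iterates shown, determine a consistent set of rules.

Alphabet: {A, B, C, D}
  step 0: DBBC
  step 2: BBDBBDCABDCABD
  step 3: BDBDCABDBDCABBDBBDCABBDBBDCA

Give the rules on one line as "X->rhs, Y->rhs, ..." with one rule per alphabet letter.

  step 2 ⇒ step 3: BBDBBDCABDCABD ⇒ BD·BD·CA·BD·BD·CA·B·BDB·BD·CA·B·BDB·BD·CA
    A ↦ BDB
    B ↦ BD
    C ↦ B
    D ↦ CA

A->BDB, B->BD, C->B, D->CA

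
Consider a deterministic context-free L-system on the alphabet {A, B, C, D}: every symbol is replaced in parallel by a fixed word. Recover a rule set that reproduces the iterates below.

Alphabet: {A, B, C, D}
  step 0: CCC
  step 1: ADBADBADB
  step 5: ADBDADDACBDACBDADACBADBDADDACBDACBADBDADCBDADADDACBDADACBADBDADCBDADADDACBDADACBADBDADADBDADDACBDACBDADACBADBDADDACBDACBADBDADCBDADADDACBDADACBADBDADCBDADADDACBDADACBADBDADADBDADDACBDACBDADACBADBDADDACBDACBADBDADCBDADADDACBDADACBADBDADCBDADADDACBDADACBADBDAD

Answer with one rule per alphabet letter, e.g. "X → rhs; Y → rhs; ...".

  step 0 ⇒ step 1: CCC ⇒ ADB·ADB·ADB
    C ↦ ADB
    A ↦ CB  (constrained at step 1)
    B ↦ DAD  (constrained at step 1)
    D ↦ DA  (constrained at step 1)

A->CB, B->DAD, C->ADB, D->DA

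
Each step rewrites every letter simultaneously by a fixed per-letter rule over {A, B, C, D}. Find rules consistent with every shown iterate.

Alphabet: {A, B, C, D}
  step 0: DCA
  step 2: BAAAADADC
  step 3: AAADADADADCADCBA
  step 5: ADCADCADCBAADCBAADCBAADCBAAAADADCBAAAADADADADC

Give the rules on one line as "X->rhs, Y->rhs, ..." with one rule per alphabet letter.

A->AD, B->AA, C->BA, D->C

  step 2 ⇒ step 3: BAAAADADC ⇒ AA·AD·AD·AD·AD·C·AD·C·BA
    A ↦ AD
    B ↦ AA
    C ↦ BA
    D ↦ C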